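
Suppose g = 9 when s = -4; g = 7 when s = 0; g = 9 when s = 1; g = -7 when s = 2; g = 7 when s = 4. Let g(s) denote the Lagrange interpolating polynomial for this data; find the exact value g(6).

L_0(6) = (6)·(5)·(4)·(2)/[(-4)·(-5)·(-6)·(-8)] = 1/4
L_1(6) = (10)·(5)·(4)·(2)/[(4)·(-1)·(-2)·(-4)] = -25/2
L_2(6) = (10)·(6)·(4)·(2)/[(5)·(1)·(-1)·(-3)] = 32
L_3(6) = (10)·(6)·(5)·(2)/[(6)·(2)·(1)·(-2)] = -25
L_4(6) = (10)·(6)·(5)·(4)/[(8)·(4)·(3)·(2)] = 25/4
Sum: 9·(1/4) + 7·(-25/2) + 9·(32) + (-7)·(-25) + 7·(25/4) = 843/2

843/2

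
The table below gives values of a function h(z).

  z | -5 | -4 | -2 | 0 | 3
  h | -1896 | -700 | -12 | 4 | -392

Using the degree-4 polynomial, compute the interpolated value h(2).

Using Newton's divided-difference form:
h[-5,-4] = (-700 - (-1896)) / (-4 - (-5)) = 1196
h[-4,-2] = (-12 - (-700)) / (-2 - (-4)) = 344
h[-2,0] = (4 - (-12)) / (0 - (-2)) = 8
h[0,3] = (-392 - 4) / (3 - 0) = -132
h[-5,-4,-2] = (344 - 1196) / (-2 - (-5)) = -284
h[-4,-2,0] = (8 - 344) / (0 - (-4)) = -84
h[-2,0,3] = (-132 - 8) / (3 - (-2)) = -28
h[-5,-4,-2,0] = (-84 - (-284)) / (0 - (-5)) = 40
h[-4,-2,0,3] = (-28 - (-84)) / (3 - (-4)) = 8
h[-5,-4,-2,0,3] = (8 - 40) / (3 - (-5)) = -4
h(2) = -1896 + 1196·(7) + (-284)·(7)·(6) + 40·(7)·(6)·(4) + (-4)·(7)·(6)·(4)·(2) = -76

-76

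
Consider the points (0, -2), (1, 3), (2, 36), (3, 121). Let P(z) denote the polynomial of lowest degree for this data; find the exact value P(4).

282

L_0(4) = (3)·(2)·(1)/[(-1)·(-2)·(-3)] = -1
L_1(4) = (4)·(2)·(1)/[(1)·(-1)·(-2)] = 4
L_2(4) = (4)·(3)·(1)/[(2)·(1)·(-1)] = -6
L_3(4) = (4)·(3)·(2)/[(3)·(2)·(1)] = 4
Sum: (-2)·(-1) + 3·(4) + 36·(-6) + 121·(4) = 282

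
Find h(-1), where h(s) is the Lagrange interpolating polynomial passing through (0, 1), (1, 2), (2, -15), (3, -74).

L_0(-1) = (-2)·(-3)·(-4)/[(-1)·(-2)·(-3)] = 4
L_1(-1) = (-1)·(-3)·(-4)/[(1)·(-1)·(-2)] = -6
L_2(-1) = (-1)·(-2)·(-4)/[(2)·(1)·(-1)] = 4
L_3(-1) = (-1)·(-2)·(-3)/[(3)·(2)·(1)] = -1
Sum: 1·(4) + 2·(-6) + (-15)·(4) + (-74)·(-1) = 6

6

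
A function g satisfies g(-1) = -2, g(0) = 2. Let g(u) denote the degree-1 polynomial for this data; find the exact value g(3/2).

8

Evaluate each Lagrange basis at u = 3/2:
L_0(3/2) = (3/2)/[(-1)] = -3/2
L_1(3/2) = (5/2)/[(1)] = 5/2
Sum: (-2)·(-3/2) + 2·(5/2) = 8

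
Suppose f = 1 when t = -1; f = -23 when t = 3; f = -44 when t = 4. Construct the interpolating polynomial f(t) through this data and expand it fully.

f(t) = -3t^2 + 4

L_0(t) = (t - 3)(t - 4) / [20] = (1/20)t^2 - (7/20)t + 3/5
L_1(t) = (t + 1)(t - 4) / [-4] = -(1/4)t^2 + (3/4)t + 1
L_2(t) = (t + 1)(t - 3) / [5] = (1/5)t^2 - (2/5)t - 3/5
f(t) = 1·L_0 + (-23)·L_1 + (-44)·L_2
  1·L_0(t) = (1/20)t^2 - (7/20)t + 3/5
  (-23)·L_1(t) = (23/4)t^2 - (69/4)t - 23
  (-44)·L_2(t) = -(44/5)t^2 + (88/5)t + 132/5
Adding term by term: -3t^2 + 4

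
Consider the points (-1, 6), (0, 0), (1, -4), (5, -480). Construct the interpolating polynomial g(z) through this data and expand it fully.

Build the Lagrange basis polynomials:
L_0(z) = z(z - 1)(z - 5) / [-12] = -(1/12)z^3 + (1/2)z^2 - (5/12)z
L_1(z) = (z + 1)(z - 1)(z - 5) / [5] = (1/5)z^3 - z^2 - (1/5)z + 1
L_2(z) = (z + 1)z(z - 5) / [-8] = -(1/8)z^3 + (1/2)z^2 + (5/8)z
L_3(z) = (z + 1)z(z - 1) / [120] = (1/120)z^3 - (1/120)z
g(z) = 6·L_0 + 0·L_1 + (-4)·L_2 + (-480)·L_3
  6·L_0(z) = -(1/2)z^3 + 3z^2 - (5/2)z
  0·L_1(z) = 0
  (-4)·L_2(z) = (1/2)z^3 - 2z^2 - (5/2)z
  (-480)·L_3(z) = -4z^3 + 4z
Adding term by term: -4z^3 + z^2 - z

g(z) = -4z^3 + z^2 - z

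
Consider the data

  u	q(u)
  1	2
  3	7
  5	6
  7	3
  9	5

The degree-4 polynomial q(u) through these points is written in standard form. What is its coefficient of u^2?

-53/64

L_0(u) = (u - 3)(u - 5)(u - 7)(u - 9) / [384] = (1/384)u^4 - (1/16)u^3 + (103/192)u^2 - (31/16)u + 315/128
L_1(u) = (u - 1)(u - 5)(u - 7)(u - 9) / [-96] = -(1/96)u^4 + (11/48)u^3 - (41/24)u^2 + (229/48)u - 105/32
L_2(u) = (u - 1)(u - 3)(u - 7)(u - 9) / [64] = (1/64)u^4 - (5/16)u^3 + (65/32)u^2 - (75/16)u + 189/64
L_3(u) = (u - 1)(u - 3)(u - 5)(u - 9) / [-96] = -(1/96)u^4 + (3/16)u^3 - (13/12)u^2 + (37/16)u - 45/32
L_4(u) = (u - 1)(u - 3)(u - 5)(u - 7) / [384] = (1/384)u^4 - (1/24)u^3 + (43/192)u^2 - (11/24)u + 35/128
q(u) = 2·L_0 + 7·L_1 + 6·L_2 + 3·L_3 + 5·L_4
Only the coefficient of u^2 is needed; take it from each L_i and combine:
2·(103/192) + 7·(-41/24) + 6·(65/32) + 3·(-13/12) + 5·(43/192) = -53/64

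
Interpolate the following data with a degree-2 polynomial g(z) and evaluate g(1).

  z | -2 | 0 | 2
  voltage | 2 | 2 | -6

Using Newton's divided-difference form:
g[-2,0] = (2 - 2) / (0 - (-2)) = 0
g[0,2] = (-6 - 2) / (2 - 0) = -4
g[-2,0,2] = (-4 - 0) / (2 - (-2)) = -1
g(1) = 2 + 0·(3) + (-1)·(3)·(1) = -1

-1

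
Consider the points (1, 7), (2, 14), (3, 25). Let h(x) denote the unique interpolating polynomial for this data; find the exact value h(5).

Using Newton's divided-difference form:
h[1,2] = (14 - 7) / (2 - 1) = 7
h[2,3] = (25 - 14) / (3 - 2) = 11
h[1,2,3] = (11 - 7) / (3 - 1) = 2
h(5) = 7 + 7·(4) + 2·(4)·(3) = 59

59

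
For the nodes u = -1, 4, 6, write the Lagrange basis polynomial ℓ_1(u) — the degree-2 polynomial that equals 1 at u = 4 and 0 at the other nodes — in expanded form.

ℓ_1(u) = -(1/10)u^2 + (1/2)u + 3/5

ℓ_1(u) = (u + 1)(u - 6) / [(5)·(-2)]
       = (u^2 - 5u - 6) / (-10)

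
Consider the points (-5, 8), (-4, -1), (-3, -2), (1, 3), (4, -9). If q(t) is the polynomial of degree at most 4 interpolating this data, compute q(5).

-20/3

Evaluate each Lagrange basis at t = 5:
L_0(5) = (9)·(8)·(4)·(1)/[(-1)·(-2)·(-6)·(-9)] = 8/3
L_1(5) = (10)·(8)·(4)·(1)/[(1)·(-1)·(-5)·(-8)] = -8
L_2(5) = (10)·(9)·(4)·(1)/[(2)·(1)·(-4)·(-7)] = 45/7
L_3(5) = (10)·(9)·(8)·(1)/[(6)·(5)·(4)·(-3)] = -2
L_4(5) = (10)·(9)·(8)·(4)/[(9)·(8)·(7)·(3)] = 40/21
Sum: 8·(8/3) + (-1)·(-8) + (-2)·(45/7) + 3·(-2) + (-9)·(40/21) = -20/3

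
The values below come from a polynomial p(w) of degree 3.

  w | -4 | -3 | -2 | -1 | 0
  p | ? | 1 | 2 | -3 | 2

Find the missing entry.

The 4 known values determine p uniquely (degree ≤ 3).
L_0(-4) = (-2)·(-3)·(-4)/[(-1)·(-2)·(-3)] = 4
L_1(-4) = (-1)·(-3)·(-4)/[(1)·(-1)·(-2)] = -6
L_2(-4) = (-1)·(-2)·(-4)/[(2)·(1)·(-1)] = 4
L_3(-4) = (-1)·(-2)·(-3)/[(3)·(2)·(1)] = -1
Sum: 1·(4) + 2·(-6) + (-3)·(4) + 2·(-1) = -22

-22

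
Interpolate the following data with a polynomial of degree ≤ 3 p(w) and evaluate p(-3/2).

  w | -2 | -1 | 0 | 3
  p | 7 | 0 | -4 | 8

253/80

Evaluate each Lagrange basis at w = -3/2:
L_0(-3/2) = (-1/2)·(-3/2)·(-9/2)/[(-1)·(-2)·(-5)] = 27/80
L_1(-3/2) = (1/2)·(-3/2)·(-9/2)/[(1)·(-1)·(-4)] = 27/32
L_2(-3/2) = (1/2)·(-1/2)·(-9/2)/[(2)·(1)·(-3)] = -3/16
L_3(-3/2) = (1/2)·(-1/2)·(-3/2)/[(5)·(4)·(3)] = 1/160
Sum: 7·(27/80) + 0 + (-4)·(-3/16) + 8·(1/160) = 253/80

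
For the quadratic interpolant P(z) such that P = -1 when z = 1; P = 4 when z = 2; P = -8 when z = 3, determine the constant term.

-23

Build the Lagrange basis polynomials:
L_0(z) = (z - 2)(z - 3) / [2] = (1/2)z^2 - (5/2)z + 3
L_1(z) = (z - 1)(z - 3) / [-1] = -z^2 + 4z - 3
L_2(z) = (z - 1)(z - 2) / [2] = (1/2)z^2 - (3/2)z + 1
P(z) = (-1)·L_0 + 4·L_1 + (-8)·L_2
Only the constant term is needed; take it from each L_i and combine:
(-1)·(3) + 4·(-3) + (-8)·(1) = -23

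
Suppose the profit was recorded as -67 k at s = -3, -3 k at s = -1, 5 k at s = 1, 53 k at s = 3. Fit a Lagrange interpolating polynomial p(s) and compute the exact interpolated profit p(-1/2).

Evaluate each Lagrange basis at s = -1/2:
L_0(-1/2) = (1/2)·(-3/2)·(-7/2)/[(-2)·(-4)·(-6)] = -7/128
L_1(-1/2) = (5/2)·(-3/2)·(-7/2)/[(2)·(-2)·(-4)] = 105/128
L_2(-1/2) = (5/2)·(1/2)·(-7/2)/[(4)·(2)·(-2)] = 35/128
L_3(-1/2) = (5/2)·(1/2)·(-3/2)/[(6)·(4)·(2)] = -5/128
Sum: (-67)·(-7/128) + (-3)·(105/128) + 5·(35/128) + 53·(-5/128) = 1/2

1/2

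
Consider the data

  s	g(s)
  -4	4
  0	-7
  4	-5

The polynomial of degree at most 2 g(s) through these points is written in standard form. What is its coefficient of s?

Build the Lagrange basis polynomials:
L_0(s) = s(s - 4) / [32] = (1/32)s^2 - (1/8)s
L_1(s) = (s + 4)(s - 4) / [-16] = -(1/16)s^2 + 1
L_2(s) = (s + 4)s / [32] = (1/32)s^2 + (1/8)s
g(s) = 4·L_0 + (-7)·L_1 + (-5)·L_2
Only the coefficient of s is needed; take it from each L_i and combine:
4·(-1/8) + (-7)·(0) + (-5)·(1/8) = -9/8

-9/8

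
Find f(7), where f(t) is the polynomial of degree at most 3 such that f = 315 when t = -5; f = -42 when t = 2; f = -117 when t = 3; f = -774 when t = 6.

Using Newton's divided-difference form:
f[-5,2] = (-42 - 315) / (2 - (-5)) = -51
f[2,3] = (-117 - (-42)) / (3 - 2) = -75
f[3,6] = (-774 - (-117)) / (6 - 3) = -219
f[-5,2,3] = (-75 - (-51)) / (3 - (-5)) = -3
f[2,3,6] = (-219 - (-75)) / (6 - 2) = -36
f[-5,2,3,6] = (-36 - (-3)) / (6 - (-5)) = -3
f(7) = 315 + (-51)·(12) + (-3)·(12)·(5) + (-3)·(12)·(5)·(4) = -1197

-1197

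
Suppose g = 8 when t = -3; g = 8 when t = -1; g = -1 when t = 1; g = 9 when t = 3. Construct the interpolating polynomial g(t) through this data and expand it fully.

Newton's divided differences:
g[-3,-1] = (8 - 8) / (-1 - (-3)) = 0
g[-1,1] = (-1 - 8) / (1 - (-1)) = -9/2
g[1,3] = (9 - (-1)) / (3 - 1) = 5
g[-3,-1,1] = (-9/2 - 0) / (1 - (-3)) = -9/8
g[-1,1,3] = (5 - (-9/2)) / (3 - (-1)) = 19/8
g[-3,-1,1,3] = (19/8 - (-9/8)) / (3 - (-3)) = 7/12
g(t) = 8 + (-9/8)·(t + 3)(t + 1) + (7/12)·(t + 3)(t + 1)(t - 1)
Expanding: g(t) = (7/12)t^3 + (5/8)t^2 - (61/12)t + 23/8

g(t) = (7/12)t^3 + (5/8)t^2 - (61/12)t + 23/8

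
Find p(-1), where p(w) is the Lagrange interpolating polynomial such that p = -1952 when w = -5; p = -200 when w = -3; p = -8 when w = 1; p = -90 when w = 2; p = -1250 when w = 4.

L_0(-1) = (2)·(-2)·(-3)·(-5)/[(-2)·(-6)·(-7)·(-9)] = -5/63
L_1(-1) = (4)·(-2)·(-3)·(-5)/[(2)·(-4)·(-5)·(-7)] = 3/7
L_2(-1) = (4)·(2)·(-3)·(-5)/[(6)·(4)·(-1)·(-3)] = 5/3
L_3(-1) = (4)·(2)·(-2)·(-5)/[(7)·(5)·(1)·(-2)] = -8/7
L_4(-1) = (4)·(2)·(-2)·(-3)/[(9)·(7)·(3)·(2)] = 8/63
Sum: (-1952)·(-5/63) + (-200)·(3/7) + (-8)·(5/3) + (-90)·(-8/7) + (-1250)·(8/63) = 0

0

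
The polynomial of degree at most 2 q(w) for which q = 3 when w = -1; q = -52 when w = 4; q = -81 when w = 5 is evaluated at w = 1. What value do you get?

Using Newton's divided-difference form:
q[-1,4] = (-52 - 3) / (4 - (-1)) = -11
q[4,5] = (-81 - (-52)) / (5 - 4) = -29
q[-1,4,5] = (-29 - (-11)) / (5 - (-1)) = -3
q(1) = 3 + (-11)·(2) + (-3)·(2)·(-3) = -1

-1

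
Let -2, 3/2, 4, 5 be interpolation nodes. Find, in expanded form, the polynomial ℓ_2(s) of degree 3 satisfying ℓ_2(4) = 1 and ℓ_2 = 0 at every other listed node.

ℓ_2(s) = -(1/15)s^3 + (3/10)s^2 + (11/30)s - 1

ℓ_2(s) = (s + 2)(s - 3/2)(s - 5) / [(6)·(5/2)·(-1)]
       = (s^3 - (9/2)s^2 - (11/2)s + 15) / (-15)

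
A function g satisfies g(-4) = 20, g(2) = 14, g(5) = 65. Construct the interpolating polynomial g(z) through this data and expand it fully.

g(z) = 2z^2 + 3z

Newton's divided differences:
g[-4,2] = (14 - 20) / (2 - (-4)) = -1
g[2,5] = (65 - 14) / (5 - 2) = 17
g[-4,2,5] = (17 - (-1)) / (5 - (-4)) = 2
g(z) = 20 + (-1)·(z + 4) + 2·(z + 4)(z - 2)
Expanding: g(z) = 2z^2 + 3z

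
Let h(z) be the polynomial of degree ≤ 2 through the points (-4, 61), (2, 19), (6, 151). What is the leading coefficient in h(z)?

4

The leading coefficient equals the top divided difference h[-4,2,6].
h[-4,2] = (19 - 61) / (2 - (-4)) = -7
h[2,6] = (151 - 19) / (6 - 2) = 33
h[-4,2,6] = (33 - (-7)) / (6 - (-4)) = 4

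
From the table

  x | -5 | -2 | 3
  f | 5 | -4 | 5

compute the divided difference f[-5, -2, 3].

f[-5,-2] = (-4 - 5) / (-2 - (-5)) = -3
f[-2,3] = (5 - (-4)) / (3 - (-2)) = 9/5
f[-5,-2,3] = (9/5 - (-3)) / (3 - (-5)) = 3/5

3/5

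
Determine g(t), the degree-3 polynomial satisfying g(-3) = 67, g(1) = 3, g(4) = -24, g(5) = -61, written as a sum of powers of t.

L_0(t) = (t - 1)(t - 4)(t - 5) / [-224] = -(1/224)t^3 + (5/112)t^2 - (29/224)t + 5/56
L_1(t) = (t + 3)(t - 4)(t - 5) / [48] = (1/48)t^3 - (1/8)t^2 - (7/48)t + 5/4
L_2(t) = (t + 3)(t - 1)(t - 5) / [-21] = -(1/21)t^3 + (1/7)t^2 + (13/21)t - 5/7
L_3(t) = (t + 3)(t - 1)(t - 4) / [32] = (1/32)t^3 - (1/16)t^2 - (11/32)t + 3/8
g(t) = 67·L_0 + 3·L_1 + (-24)·L_2 + (-61)·L_3
  67·L_0(t) = -(67/224)t^3 + (335/112)t^2 - (1943/224)t + 335/56
  3·L_1(t) = (1/16)t^3 - (3/8)t^2 - (7/16)t + 15/4
  (-24)·L_2(t) = (8/7)t^3 - (24/7)t^2 - (104/7)t + 120/7
  (-61)·L_3(t) = -(61/32)t^3 + (61/16)t^2 + (671/32)t - 183/8
Adding term by term: -t^3 + 3t^2 - 3t + 4

g(t) = -t^3 + 3t^2 - 3t + 4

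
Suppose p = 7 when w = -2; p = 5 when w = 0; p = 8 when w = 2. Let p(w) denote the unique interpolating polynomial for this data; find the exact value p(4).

16

Evaluate each Lagrange basis at w = 4:
L_0(4) = (4)·(2)/[(-2)·(-4)] = 1
L_1(4) = (6)·(2)/[(2)·(-2)] = -3
L_2(4) = (6)·(4)/[(4)·(2)] = 3
Sum: 7·(1) + 5·(-3) + 8·(3) = 16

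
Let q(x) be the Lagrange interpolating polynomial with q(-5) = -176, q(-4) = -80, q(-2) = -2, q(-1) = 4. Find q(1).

Evaluate each Lagrange basis at x = 1:
L_0(1) = (5)·(3)·(2)/[(-1)·(-3)·(-4)] = -5/2
L_1(1) = (6)·(3)·(2)/[(1)·(-2)·(-3)] = 6
L_2(1) = (6)·(5)·(2)/[(3)·(2)·(-1)] = -10
L_3(1) = (6)·(5)·(3)/[(4)·(3)·(1)] = 15/2
Sum: (-176)·(-5/2) + (-80)·(6) + (-2)·(-10) + 4·(15/2) = 10

10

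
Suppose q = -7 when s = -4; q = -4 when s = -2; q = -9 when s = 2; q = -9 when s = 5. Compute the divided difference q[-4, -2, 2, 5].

107/1512

q[-4,-2] = (-4 - (-7)) / (-2 - (-4)) = 3/2
q[-2,2] = (-9 - (-4)) / (2 - (-2)) = -5/4
q[2,5] = (-9 - (-9)) / (5 - 2) = 0
q[-4,-2,2] = (-5/4 - 3/2) / (2 - (-4)) = -11/24
q[-2,2,5] = (0 - (-5/4)) / (5 - (-2)) = 5/28
q[-4,-2,2,5] = (5/28 - (-11/24)) / (5 - (-4)) = 107/1512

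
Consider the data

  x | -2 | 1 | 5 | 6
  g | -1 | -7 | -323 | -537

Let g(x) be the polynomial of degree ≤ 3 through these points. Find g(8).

-1211

Using Newton's divided-difference form:
g[-2,1] = (-7 - (-1)) / (1 - (-2)) = -2
g[1,5] = (-323 - (-7)) / (5 - 1) = -79
g[5,6] = (-537 - (-323)) / (6 - 5) = -214
g[-2,1,5] = (-79 - (-2)) / (5 - (-2)) = -11
g[1,5,6] = (-214 - (-79)) / (6 - 1) = -27
g[-2,1,5,6] = (-27 - (-11)) / (6 - (-2)) = -2
g(8) = -1 + (-2)·(10) + (-11)·(10)·(7) + (-2)·(10)·(7)·(3) = -1211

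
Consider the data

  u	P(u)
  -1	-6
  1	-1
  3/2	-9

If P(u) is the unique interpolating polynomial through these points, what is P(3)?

Using Newton's divided-difference form:
P[-1,1] = (-1 - (-6)) / (1 - (-1)) = 5/2
P[1,3/2] = (-9 - (-1)) / (3/2 - 1) = -16
P[-1,1,3/2] = (-16 - 5/2) / (3/2 - (-1)) = -37/5
P(3) = -6 + (5/2)·(4) + (-37/5)·(4)·(2) = -276/5

-276/5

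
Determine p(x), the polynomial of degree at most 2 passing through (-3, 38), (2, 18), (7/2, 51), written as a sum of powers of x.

p(x) = 4x^2 + 2

Newton's divided differences:
p[-3,2] = (18 - 38) / (2 - (-3)) = -4
p[2,7/2] = (51 - 18) / (7/2 - 2) = 22
p[-3,2,7/2] = (22 - (-4)) / (7/2 - (-3)) = 4
p(x) = 38 + (-4)·(x + 3) + 4·(x + 3)(x - 2)
Expanding: p(x) = 4x^2 + 2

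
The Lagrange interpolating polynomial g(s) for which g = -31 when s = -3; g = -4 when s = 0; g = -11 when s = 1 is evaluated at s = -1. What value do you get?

-5

Evaluate each Lagrange basis at s = -1:
L_0(-1) = (-1)·(-2)/[(-3)·(-4)] = 1/6
L_1(-1) = (2)·(-2)/[(3)·(-1)] = 4/3
L_2(-1) = (2)·(-1)/[(4)·(1)] = -1/2
Sum: (-31)·(1/6) + (-4)·(4/3) + (-11)·(-1/2) = -5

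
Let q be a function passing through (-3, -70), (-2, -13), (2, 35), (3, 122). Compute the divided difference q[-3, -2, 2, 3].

4

q[-3,-2] = (-13 - (-70)) / (-2 - (-3)) = 57
q[-2,2] = (35 - (-13)) / (2 - (-2)) = 12
q[2,3] = (122 - 35) / (3 - 2) = 87
q[-3,-2,2] = (12 - 57) / (2 - (-3)) = -9
q[-2,2,3] = (87 - 12) / (3 - (-2)) = 15
q[-3,-2,2,3] = (15 - (-9)) / (3 - (-3)) = 4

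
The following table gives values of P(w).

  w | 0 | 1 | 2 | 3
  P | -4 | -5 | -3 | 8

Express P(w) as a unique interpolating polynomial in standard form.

L_0(w) = (w - 1)(w - 2)(w - 3) / [-6] = -(1/6)w^3 + w^2 - (11/6)w + 1
L_1(w) = w(w - 2)(w - 3) / [2] = (1/2)w^3 - (5/2)w^2 + 3w
L_2(w) = w(w - 1)(w - 3) / [-2] = -(1/2)w^3 + 2w^2 - (3/2)w
L_3(w) = w(w - 1)(w - 2) / [6] = (1/6)w^3 - (1/2)w^2 + (1/3)w
P(w) = (-4)·L_0 + (-5)·L_1 + (-3)·L_2 + 8·L_3
  (-4)·L_0(w) = (2/3)w^3 - 4w^2 + (22/3)w - 4
  (-5)·L_1(w) = -(5/2)w^3 + (25/2)w^2 - 15w
  (-3)·L_2(w) = (3/2)w^3 - 6w^2 + (9/2)w
  8·L_3(w) = (4/3)w^3 - 4w^2 + (8/3)w
Adding term by term: w^3 - (3/2)w^2 - (1/2)w - 4

P(w) = w^3 - (3/2)w^2 - (1/2)w - 4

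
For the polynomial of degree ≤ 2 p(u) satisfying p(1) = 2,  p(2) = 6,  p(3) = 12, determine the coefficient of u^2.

The leading coefficient equals the top divided difference p[1,2,3].
p[1,2] = (6 - 2) / (2 - 1) = 4
p[2,3] = (12 - 6) / (3 - 2) = 6
p[1,2,3] = (6 - 4) / (3 - 1) = 1

1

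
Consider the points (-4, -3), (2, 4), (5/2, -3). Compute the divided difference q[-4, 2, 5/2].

-7/3

q[-4,2] = (4 - (-3)) / (2 - (-4)) = 7/6
q[2,5/2] = (-3 - 4) / (5/2 - 2) = -14
q[-4,2,5/2] = (-14 - 7/6) / (5/2 - (-4)) = -7/3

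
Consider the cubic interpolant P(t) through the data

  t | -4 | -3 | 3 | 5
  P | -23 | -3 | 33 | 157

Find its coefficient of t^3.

The leading coefficient equals the top divided difference P[-4,-3,3,5].
P[-4,-3] = (-3 - (-23)) / (-3 - (-4)) = 20
P[-3,3] = (33 - (-3)) / (3 - (-3)) = 6
P[3,5] = (157 - 33) / (5 - 3) = 62
P[-4,-3,3] = (6 - 20) / (3 - (-4)) = -2
P[-3,3,5] = (62 - 6) / (5 - (-3)) = 7
P[-4,-3,3,5] = (7 - (-2)) / (5 - (-4)) = 1

1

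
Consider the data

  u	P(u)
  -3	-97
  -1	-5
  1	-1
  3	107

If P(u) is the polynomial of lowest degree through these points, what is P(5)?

L_0(5) = (6)·(4)·(2)/[(-2)·(-4)·(-6)] = -1
L_1(5) = (8)·(4)·(2)/[(2)·(-2)·(-4)] = 4
L_2(5) = (8)·(6)·(2)/[(4)·(2)·(-2)] = -6
L_3(5) = (8)·(6)·(4)/[(6)·(4)·(2)] = 4
Sum: (-97)·(-1) + (-5)·(4) + (-1)·(-6) + 107·(4) = 511

511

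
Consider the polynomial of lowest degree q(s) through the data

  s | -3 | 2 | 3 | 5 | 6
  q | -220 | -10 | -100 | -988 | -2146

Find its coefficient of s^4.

-2

L_0(s) = (s - 2)(s - 3)(s - 5)(s - 6) / [2160] = (1/2160)s^4 - (1/135)s^3 + (91/2160)s^2 - (1/10)s + 1/12
L_1(s) = (s + 3)(s - 3)(s - 5)(s - 6) / [-60] = -(1/60)s^4 + (11/60)s^3 - (7/20)s^2 - (33/20)s + 9/2
L_2(s) = (s + 3)(s - 2)(s - 5)(s - 6) / [36] = (1/36)s^4 - (5/18)s^3 + (13/36)s^2 + (8/3)s - 5
L_3(s) = (s + 3)(s - 2)(s - 3)(s - 6) / [-48] = -(1/48)s^4 + (1/6)s^3 - (1/16)s^2 - (3/2)s + 9/4
L_4(s) = (s + 3)(s - 2)(s - 3)(s - 5) / [108] = (1/108)s^4 - (7/108)s^3 + (1/108)s^2 + (7/12)s - 5/6
q(s) = (-220)·L_0 + (-10)·L_1 + (-100)·L_2 + (-988)·L_3 + (-2146)·L_4
Only the coefficient of s^4 is needed; take it from each L_i and combine:
(-220)·(1/2160) + (-10)·(-1/60) + (-100)·(1/36) + (-988)·(-1/48) + (-2146)·(1/108) = -2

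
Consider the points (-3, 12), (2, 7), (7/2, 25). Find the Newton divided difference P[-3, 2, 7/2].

P[-3,2] = (7 - 12) / (2 - (-3)) = -1
P[2,7/2] = (25 - 7) / (7/2 - 2) = 12
P[-3,2,7/2] = (12 - (-1)) / (7/2 - (-3)) = 2

2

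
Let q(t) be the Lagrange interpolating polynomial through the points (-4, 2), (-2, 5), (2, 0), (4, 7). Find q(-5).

L_0(-5) = (-3)·(-7)·(-9)/[(-2)·(-6)·(-8)] = 63/32
L_1(-5) = (-1)·(-7)·(-9)/[(2)·(-4)·(-6)] = -21/16
L_2(-5) = (-1)·(-3)·(-9)/[(6)·(4)·(-2)] = 9/16
L_3(-5) = (-1)·(-3)·(-7)/[(8)·(6)·(2)] = -7/32
Sum: 2·(63/32) + 5·(-21/16) + 0 + 7·(-7/32) = -133/32

-133/32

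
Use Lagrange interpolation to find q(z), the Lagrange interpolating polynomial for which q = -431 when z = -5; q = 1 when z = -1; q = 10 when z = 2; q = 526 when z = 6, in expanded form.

Build the Lagrange basis polynomials:
L_0(z) = (z + 1)(z - 2)(z - 6) / [-308] = -(1/308)z^3 + (1/44)z^2 - (1/77)z - 3/77
L_1(z) = (z + 5)(z - 2)(z - 6) / [84] = (1/84)z^3 - (1/28)z^2 - (1/3)z + 5/7
L_2(z) = (z + 5)(z + 1)(z - 6) / [-84] = -(1/84)z^3 + (31/84)z + 5/14
L_3(z) = (z + 5)(z + 1)(z - 2) / [308] = (1/308)z^3 + (1/77)z^2 - (1/44)z - 5/154
q(z) = (-431)·L_0 + 1·L_1 + 10·L_2 + 526·L_3
  (-431)·L_0(z) = (431/308)z^3 - (431/44)z^2 + (431/77)z + 1293/77
  1·L_1(z) = (1/84)z^3 - (1/28)z^2 - (1/3)z + 5/7
  10·L_2(z) = -(5/42)z^3 + (155/42)z + 25/7
  526·L_3(z) = (263/154)z^3 + (526/77)z^2 - (263/22)z - 1315/77
Adding term by term: 3z^3 - 3z^2 - 3z + 4

q(z) = 3z^3 - 3z^2 - 3z + 4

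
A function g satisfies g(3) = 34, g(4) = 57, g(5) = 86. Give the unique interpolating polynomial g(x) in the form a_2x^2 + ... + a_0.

Build the Lagrange basis polynomials:
L_0(x) = (x - 4)(x - 5) / [2] = (1/2)x^2 - (9/2)x + 10
L_1(x) = (x - 3)(x - 5) / [-1] = -x^2 + 8x - 15
L_2(x) = (x - 3)(x - 4) / [2] = (1/2)x^2 - (7/2)x + 6
g(x) = 34·L_0 + 57·L_1 + 86·L_2
  34·L_0(x) = 17x^2 - 153x + 340
  57·L_1(x) = -57x^2 + 456x - 855
  86·L_2(x) = 43x^2 - 301x + 516
Adding term by term: 3x^2 + 2x + 1

g(x) = 3x^2 + 2x + 1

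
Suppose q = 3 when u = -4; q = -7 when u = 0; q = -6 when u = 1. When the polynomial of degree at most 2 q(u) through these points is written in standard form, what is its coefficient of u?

L_0(u) = u(u - 1) / [20] = (1/20)u^2 - (1/20)u
L_1(u) = (u + 4)(u - 1) / [-4] = -(1/4)u^2 - (3/4)u + 1
L_2(u) = (u + 4)u / [5] = (1/5)u^2 + (4/5)u
q(u) = 3·L_0 + (-7)·L_1 + (-6)·L_2
Only the coefficient of u is needed; take it from each L_i and combine:
3·(-1/20) + (-7)·(-3/4) + (-6)·(4/5) = 3/10

3/10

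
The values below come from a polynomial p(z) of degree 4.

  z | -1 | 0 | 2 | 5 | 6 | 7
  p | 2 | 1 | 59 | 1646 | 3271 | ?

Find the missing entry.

The 5 known values determine p uniquely (degree ≤ 4).
L_0(7) = (7)·(5)·(2)·(1)/[(-1)·(-3)·(-6)·(-7)] = 5/9
L_1(7) = (8)·(5)·(2)·(1)/[(1)·(-2)·(-5)·(-6)] = -4/3
L_2(7) = (8)·(7)·(2)·(1)/[(3)·(2)·(-3)·(-4)] = 14/9
L_3(7) = (8)·(7)·(5)·(1)/[(6)·(5)·(3)·(-1)] = -28/9
L_4(7) = (8)·(7)·(5)·(2)/[(7)·(6)·(4)·(1)] = 10/3
Sum: 2·(5/9) + 1·(-4/3) + 59·(14/9) + 1646·(-28/9) + 3271·(10/3) = 5874

5874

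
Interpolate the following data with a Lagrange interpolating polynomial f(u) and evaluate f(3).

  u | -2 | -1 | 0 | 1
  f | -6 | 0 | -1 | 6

L_0(3) = (4)·(3)·(2)/[(-1)·(-2)·(-3)] = -4
L_1(3) = (5)·(3)·(2)/[(1)·(-1)·(-2)] = 15
L_2(3) = (5)·(4)·(2)/[(2)·(1)·(-1)] = -20
L_3(3) = (5)·(4)·(3)/[(3)·(2)·(1)] = 10
Sum: (-6)·(-4) + 0 + (-1)·(-20) + 6·(10) = 104

104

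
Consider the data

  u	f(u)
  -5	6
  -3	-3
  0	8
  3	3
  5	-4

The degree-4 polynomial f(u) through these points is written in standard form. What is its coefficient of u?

17/8

Build the Lagrange basis polynomials:
L_0(u) = (u + 3)u(u - 3)(u - 5) / [800] = (1/800)u^4 - (1/160)u^3 - (9/800)u^2 + (9/160)u
L_1(u) = (u + 5)u(u - 3)(u - 5) / [-288] = -(1/288)u^4 + (1/96)u^3 + (25/288)u^2 - (25/96)u
L_2(u) = (u + 5)(u + 3)(u - 3)(u - 5) / [225] = (1/225)u^4 - (34/225)u^2 + 1
L_3(u) = (u + 5)(u + 3)u(u - 5) / [-288] = -(1/288)u^4 - (1/96)u^3 + (25/288)u^2 + (25/96)u
L_4(u) = (u + 5)(u + 3)u(u - 3) / [800] = (1/800)u^4 + (1/160)u^3 - (9/800)u^2 - (9/160)u
f(u) = 6·L_0 + (-3)·L_1 + 8·L_2 + 3·L_3 + (-4)·L_4
Only the coefficient of u is needed; take it from each L_i and combine:
6·(9/160) + (-3)·(-25/96) + 8·(0) + 3·(25/96) + (-4)·(-9/160) = 17/8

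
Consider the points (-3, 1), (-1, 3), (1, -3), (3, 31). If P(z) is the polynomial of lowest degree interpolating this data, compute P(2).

6

L_0(2) = (3)·(1)·(-1)/[(-2)·(-4)·(-6)] = 1/16
L_1(2) = (5)·(1)·(-1)/[(2)·(-2)·(-4)] = -5/16
L_2(2) = (5)·(3)·(-1)/[(4)·(2)·(-2)] = 15/16
L_3(2) = (5)·(3)·(1)/[(6)·(4)·(2)] = 5/16
Sum: 1·(1/16) + 3·(-5/16) + (-3)·(15/16) + 31·(5/16) = 6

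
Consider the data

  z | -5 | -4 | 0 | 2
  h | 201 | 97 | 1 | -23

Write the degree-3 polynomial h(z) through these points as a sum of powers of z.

Build the Lagrange basis polynomials:
L_0(z) = (z + 4)z(z - 2) / [-35] = -(1/35)z^3 - (2/35)z^2 + (8/35)z
L_1(z) = (z + 5)z(z - 2) / [24] = (1/24)z^3 + (1/8)z^2 - (5/12)z
L_2(z) = (z + 5)(z + 4)(z - 2) / [-40] = -(1/40)z^3 - (7/40)z^2 - (1/20)z + 1
L_3(z) = (z + 5)(z + 4)z / [84] = (1/84)z^3 + (3/28)z^2 + (5/21)z
h(z) = 201·L_0 + 97·L_1 + 1·L_2 + (-23)·L_3
  201·L_0(z) = -(201/35)z^3 - (402/35)z^2 + (1608/35)z
  97·L_1(z) = (97/24)z^3 + (97/8)z^2 - (485/12)z
  1·L_2(z) = -(1/40)z^3 - (7/40)z^2 - (1/20)z + 1
  (-23)·L_3(z) = -(23/84)z^3 - (69/28)z^2 - (115/21)z
Adding term by term: -2z^3 - 2z^2 + 1

h(z) = -2z^3 - 2z^2 + 1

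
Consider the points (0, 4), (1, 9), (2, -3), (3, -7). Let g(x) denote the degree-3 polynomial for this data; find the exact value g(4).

22

Using Newton's divided-difference form:
g[0,1] = (9 - 4) / (1 - 0) = 5
g[1,2] = (-3 - 9) / (2 - 1) = -12
g[2,3] = (-7 - (-3)) / (3 - 2) = -4
g[0,1,2] = (-12 - 5) / (2 - 0) = -17/2
g[1,2,3] = (-4 - (-12)) / (3 - 1) = 4
g[0,1,2,3] = (4 - (-17/2)) / (3 - 0) = 25/6
g(4) = 4 + 5·(4) + (-17/2)·(4)·(3) + (25/6)·(4)·(3)·(2) = 22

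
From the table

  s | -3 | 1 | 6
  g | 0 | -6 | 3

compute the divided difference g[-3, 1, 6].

11/30

g[-3,1] = (-6 - 0) / (1 - (-3)) = -3/2
g[1,6] = (3 - (-6)) / (6 - 1) = 9/5
g[-3,1,6] = (9/5 - (-3/2)) / (6 - (-3)) = 11/30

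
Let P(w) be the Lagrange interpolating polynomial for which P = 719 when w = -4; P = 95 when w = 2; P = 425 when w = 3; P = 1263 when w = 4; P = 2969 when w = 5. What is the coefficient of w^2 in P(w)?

-2

L_0(w) = (w - 2)(w - 3)(w - 4)(w - 5) / [3024] = (1/3024)w^4 - (1/216)w^3 + (71/3024)w^2 - (11/216)w + 5/126
L_1(w) = (w + 4)(w - 3)(w - 4)(w - 5) / [-36] = -(1/36)w^4 + (2/9)w^3 + (1/36)w^2 - (32/9)w + 20/3
L_2(w) = (w + 4)(w - 2)(w - 4)(w - 5) / [14] = (1/14)w^4 - (1/2)w^3 - (3/7)w^2 + 8w - 80/7
L_3(w) = (w + 4)(w - 2)(w - 3)(w - 5) / [-16] = -(1/16)w^4 + (3/8)w^3 + (9/16)w^2 - (47/8)w + 15/2
L_4(w) = (w + 4)(w - 2)(w - 3)(w - 4) / [54] = (1/54)w^4 - (5/54)w^3 - (5/27)w^2 + (40/27)w - 16/9
P(w) = 719·L_0 + 95·L_1 + 425·L_2 + 1263·L_3 + 2969·L_4
Only the coefficient of w^2 is needed; take it from each L_i and combine:
719·(71/3024) + 95·(1/36) + 425·(-3/7) + 1263·(9/16) + 2969·(-5/27) = -2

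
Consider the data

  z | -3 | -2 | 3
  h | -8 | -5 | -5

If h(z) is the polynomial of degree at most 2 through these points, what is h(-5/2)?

Evaluate each Lagrange basis at z = -5/2:
L_0(-5/2) = (-1/2)·(-11/2)/[(-1)·(-6)] = 11/24
L_1(-5/2) = (1/2)·(-11/2)/[(1)·(-5)] = 11/20
L_2(-5/2) = (1/2)·(-1/2)/[(6)·(5)] = -1/120
Sum: (-8)·(11/24) + (-5)·(11/20) + (-5)·(-1/120) = -51/8

-51/8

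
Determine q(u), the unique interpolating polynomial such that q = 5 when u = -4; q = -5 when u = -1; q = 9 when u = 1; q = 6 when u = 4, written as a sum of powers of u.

Newton's divided differences:
q[-4,-1] = (-5 - 5) / (-1 - (-4)) = -10/3
q[-1,1] = (9 - (-5)) / (1 - (-1)) = 7
q[1,4] = (6 - 9) / (4 - 1) = -1
q[-4,-1,1] = (7 - (-10/3)) / (1 - (-4)) = 31/15
q[-1,1,4] = (-1 - 7) / (4 - (-1)) = -8/5
q[-4,-1,1,4] = (-8/5 - 31/15) / (4 - (-4)) = -11/24
q(u) = 5 + (-10/3)·(u + 4) + (31/15)·(u + 4)(u + 1) + (-11/24)·(u + 4)(u + 1)(u - 1)
Expanding: q(u) = -(11/24)u^3 + (7/30)u^2 + (179/24)u + 53/30

q(u) = -(11/24)u^3 + (7/30)u^2 + (179/24)u + 53/30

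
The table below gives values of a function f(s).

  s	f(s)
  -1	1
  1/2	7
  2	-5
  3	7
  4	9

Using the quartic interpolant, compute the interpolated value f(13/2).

Using Newton's divided-difference form:
f[-1,1/2] = (7 - 1) / (1/2 - (-1)) = 4
f[1/2,2] = (-5 - 7) / (2 - 1/2) = -8
f[2,3] = (7 - (-5)) / (3 - 2) = 12
f[3,4] = (9 - 7) / (4 - 3) = 2
f[-1,1/2,2] = (-8 - 4) / (2 - (-1)) = -4
f[1/2,2,3] = (12 - (-8)) / (3 - 1/2) = 8
f[2,3,4] = (2 - 12) / (4 - 2) = -5
f[-1,1/2,2,3] = (8 - (-4)) / (3 - (-1)) = 3
f[1/2,2,3,4] = (-5 - 8) / (4 - 1/2) = -26/7
f[-1,1/2,2,3,4] = (-26/7 - 3) / (4 - (-1)) = -47/35
f(13/2) = 1 + 4·(15/2) + (-4)·(15/2)·(6) + 3·(15/2)·(6)·(9/2) + (-47/35)·(15/2)·(6)·(9/2)·(7/2) = -1973/4

-1973/4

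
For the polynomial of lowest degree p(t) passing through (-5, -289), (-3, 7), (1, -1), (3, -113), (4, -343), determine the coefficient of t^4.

Build the Lagrange basis polynomials:
L_0(t) = (t + 3)(t - 1)(t - 3)(t - 4) / [864] = (1/864)t^4 - (5/864)t^3 - (5/864)t^2 + (5/96)t - 1/24
L_1(t) = (t + 5)(t - 1)(t - 3)(t - 4) / [-336] = -(1/336)t^4 + (1/112)t^3 + (1/16)t^2 - (83/336)t + 5/28
L_2(t) = (t + 5)(t + 3)(t - 3)(t - 4) / [144] = (1/144)t^4 + (1/144)t^3 - (29/144)t^2 - (1/16)t + 5/4
L_3(t) = (t + 5)(t + 3)(t - 1)(t - 4) / [-96] = -(1/96)t^4 - (1/32)t^3 + (7/32)t^2 + (43/96)t - 5/8
L_4(t) = (t + 5)(t + 3)(t - 1)(t - 3) / [189] = (1/189)t^4 + (4/189)t^3 - (2/27)t^2 - (4/21)t + 5/21
p(t) = (-289)·L_0 + 7·L_1 + (-1)·L_2 + (-113)·L_3 + (-343)·L_4
Only the coefficient of t^4 is needed; take it from each L_i and combine:
(-289)·(1/864) + 7·(-1/336) + (-1)·(1/144) + (-113)·(-1/96) + (-343)·(1/189) = -1

-1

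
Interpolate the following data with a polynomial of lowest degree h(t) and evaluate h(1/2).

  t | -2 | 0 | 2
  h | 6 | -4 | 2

-4

Evaluate each Lagrange basis at t = 1/2:
L_0(1/2) = (1/2)·(-3/2)/[(-2)·(-4)] = -3/32
L_1(1/2) = (5/2)·(-3/2)/[(2)·(-2)] = 15/16
L_2(1/2) = (5/2)·(1/2)/[(4)·(2)] = 5/32
Sum: 6·(-3/32) + (-4)·(15/16) + 2·(5/32) = -4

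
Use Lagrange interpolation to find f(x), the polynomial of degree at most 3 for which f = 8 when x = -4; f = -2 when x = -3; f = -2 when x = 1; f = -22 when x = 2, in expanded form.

L_0(x) = (x + 3)(x - 1)(x - 2) / [-30] = -(1/30)x^3 + (7/30)x - 1/5
L_1(x) = (x + 4)(x - 1)(x - 2) / [20] = (1/20)x^3 + (1/20)x^2 - (1/2)x + 2/5
L_2(x) = (x + 4)(x + 3)(x - 2) / [-20] = -(1/20)x^3 - (1/4)x^2 + (1/10)x + 6/5
L_3(x) = (x + 4)(x + 3)(x - 1) / [30] = (1/30)x^3 + (1/5)x^2 + (1/6)x - 2/5
f(x) = 8·L_0 + (-2)·L_1 + (-2)·L_2 + (-22)·L_3
  8·L_0(x) = -(4/15)x^3 + (28/15)x - 8/5
  (-2)·L_1(x) = -(1/10)x^3 - (1/10)x^2 + x - 4/5
  (-2)·L_2(x) = (1/10)x^3 + (1/2)x^2 - (1/5)x - 12/5
  (-22)·L_3(x) = -(11/15)x^3 - (22/5)x^2 - (11/3)x + 44/5
Adding term by term: -x^3 - 4x^2 - x + 4

f(x) = -x^3 - 4x^2 - x + 4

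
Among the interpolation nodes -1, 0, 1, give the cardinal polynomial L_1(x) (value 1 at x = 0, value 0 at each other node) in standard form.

L_1(x) = -x^2 + 1

L_1(x) = (x + 1)(x - 1) / [(1)·(-1)]
       = (x^2 - 1) / (-1)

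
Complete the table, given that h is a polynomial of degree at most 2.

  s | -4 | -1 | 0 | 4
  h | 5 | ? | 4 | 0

145/32

The 3 known values determine h uniquely (degree ≤ 2).
Evaluate each Lagrange basis at s = -1:
L_0(-1) = (-1)·(-5)/[(-4)·(-8)] = 5/32
L_1(-1) = (3)·(-5)/[(4)·(-4)] = 15/16
L_2(-1) = (3)·(-1)/[(8)·(4)] = -3/32
Sum: 5·(5/32) + 4·(15/16) + 0 = 145/32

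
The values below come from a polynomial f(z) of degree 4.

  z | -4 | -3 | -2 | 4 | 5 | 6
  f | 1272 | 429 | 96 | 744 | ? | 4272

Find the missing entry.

The 5 known values determine f uniquely (degree ≤ 4).
L_0(5) = (8)·(7)·(1)·(-1)/[(-1)·(-2)·(-8)·(-10)] = -7/20
L_1(5) = (9)·(7)·(1)·(-1)/[(1)·(-1)·(-7)·(-9)] = 1
L_2(5) = (9)·(8)·(1)·(-1)/[(2)·(1)·(-6)·(-8)] = -3/4
L_3(5) = (9)·(8)·(7)·(-1)/[(8)·(7)·(6)·(-2)] = 3/4
L_4(5) = (9)·(8)·(7)·(1)/[(10)·(9)·(8)·(2)] = 7/20
Sum: 1272·(-7/20) + 429·(1) + 96·(-3/4) + 744·(3/4) + 4272·(7/20) = 1965

1965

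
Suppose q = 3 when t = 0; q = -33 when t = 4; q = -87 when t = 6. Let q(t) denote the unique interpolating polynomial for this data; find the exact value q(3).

Using Newton's divided-difference form:
q[0,4] = (-33 - 3) / (4 - 0) = -9
q[4,6] = (-87 - (-33)) / (6 - 4) = -27
q[0,4,6] = (-27 - (-9)) / (6 - 0) = -3
q(3) = 3 + (-9)·(3) + (-3)·(3)·(-1) = -15

-15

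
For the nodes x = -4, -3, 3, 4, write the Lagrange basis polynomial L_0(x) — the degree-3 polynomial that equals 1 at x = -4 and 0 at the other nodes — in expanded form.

L_0(x) = (x + 3)(x - 3)(x - 4) / [(-1)·(-7)·(-8)]
       = (x^3 - 4x^2 - 9x + 36) / (-56)

L_0(x) = -(1/56)x^3 + (1/14)x^2 + (9/56)x - 9/14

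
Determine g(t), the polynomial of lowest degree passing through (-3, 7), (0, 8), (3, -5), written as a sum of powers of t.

Build the Lagrange basis polynomials:
L_0(t) = t(t - 3) / [18] = (1/18)t^2 - (1/6)t
L_1(t) = (t + 3)(t - 3) / [-9] = -(1/9)t^2 + 1
L_2(t) = (t + 3)t / [18] = (1/18)t^2 + (1/6)t
g(t) = 7·L_0 + 8·L_1 + (-5)·L_2
  7·L_0(t) = (7/18)t^2 - (7/6)t
  8·L_1(t) = -(8/9)t^2 + 8
  (-5)·L_2(t) = -(5/18)t^2 - (5/6)t
Adding term by term: -(7/9)t^2 - 2t + 8

g(t) = -(7/9)t^2 - 2t + 8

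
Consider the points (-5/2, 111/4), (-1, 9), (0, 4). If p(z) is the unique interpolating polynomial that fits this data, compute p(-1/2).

Using Newton's divided-difference form:
p[-5/2,-1] = (9 - 111/4) / (-1 - (-5/2)) = -25/2
p[-1,0] = (4 - 9) / (0 - (-1)) = -5
p[-5/2,-1,0] = (-5 - (-25/2)) / (0 - (-5/2)) = 3
p(-1/2) = 111/4 + (-25/2)·(2) + 3·(2)·(1/2) = 23/4

23/4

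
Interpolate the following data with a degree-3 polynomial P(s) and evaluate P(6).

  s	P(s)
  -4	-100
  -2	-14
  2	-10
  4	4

90

Using Newton's divided-difference form:
P[-4,-2] = (-14 - (-100)) / (-2 - (-4)) = 43
P[-2,2] = (-10 - (-14)) / (2 - (-2)) = 1
P[2,4] = (4 - (-10)) / (4 - 2) = 7
P[-4,-2,2] = (1 - 43) / (2 - (-4)) = -7
P[-2,2,4] = (7 - 1) / (4 - (-2)) = 1
P[-4,-2,2,4] = (1 - (-7)) / (4 - (-4)) = 1
P(6) = -100 + 43·(10) + (-7)·(10)·(8) + 1·(10)·(8)·(4) = 90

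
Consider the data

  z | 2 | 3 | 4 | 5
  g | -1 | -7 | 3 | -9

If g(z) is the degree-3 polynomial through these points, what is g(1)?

59

Evaluate each Lagrange basis at z = 1:
L_0(1) = (-2)·(-3)·(-4)/[(-1)·(-2)·(-3)] = 4
L_1(1) = (-1)·(-3)·(-4)/[(1)·(-1)·(-2)] = -6
L_2(1) = (-1)·(-2)·(-4)/[(2)·(1)·(-1)] = 4
L_3(1) = (-1)·(-2)·(-3)/[(3)·(2)·(1)] = -1
Sum: (-1)·(4) + (-7)·(-6) + 3·(4) + (-9)·(-1) = 59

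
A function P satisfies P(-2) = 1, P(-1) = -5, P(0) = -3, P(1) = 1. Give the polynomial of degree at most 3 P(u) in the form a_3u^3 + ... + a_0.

Newton's divided differences:
P[-2,-1] = (-5 - 1) / (-1 - (-2)) = -6
P[-1,0] = (-3 - (-5)) / (0 - (-1)) = 2
P[0,1] = (1 - (-3)) / (1 - 0) = 4
P[-2,-1,0] = (2 - (-6)) / (0 - (-2)) = 4
P[-1,0,1] = (4 - 2) / (1 - (-1)) = 1
P[-2,-1,0,1] = (1 - 4) / (1 - (-2)) = -1
P(u) = 1 + (-6)·(u + 2) + 4·(u + 2)(u + 1) + (-1)·(u + 2)(u + 1)u
Expanding: P(u) = -u^3 + u^2 + 4u - 3

P(u) = -u^3 + u^2 + 4u - 3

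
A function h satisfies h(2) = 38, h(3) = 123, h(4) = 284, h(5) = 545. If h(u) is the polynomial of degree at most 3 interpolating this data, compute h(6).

930

Evaluate each Lagrange basis at u = 6:
L_0(6) = (3)·(2)·(1)/[(-1)·(-2)·(-3)] = -1
L_1(6) = (4)·(2)·(1)/[(1)·(-1)·(-2)] = 4
L_2(6) = (4)·(3)·(1)/[(2)·(1)·(-1)] = -6
L_3(6) = (4)·(3)·(2)/[(3)·(2)·(1)] = 4
Sum: 38·(-1) + 123·(4) + 284·(-6) + 545·(4) = 930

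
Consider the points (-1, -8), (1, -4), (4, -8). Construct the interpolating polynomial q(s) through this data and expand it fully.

Newton's divided differences:
q[-1,1] = (-4 - (-8)) / (1 - (-1)) = 2
q[1,4] = (-8 - (-4)) / (4 - 1) = -4/3
q[-1,1,4] = (-4/3 - 2) / (4 - (-1)) = -2/3
q(s) = -8 + 2·(s + 1) + (-2/3)·(s + 1)(s - 1)
Expanding: q(s) = -(2/3)s^2 + 2s - 16/3

q(s) = -(2/3)s^2 + 2s - 16/3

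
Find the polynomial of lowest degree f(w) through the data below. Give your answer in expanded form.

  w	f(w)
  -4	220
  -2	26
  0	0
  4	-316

f(w) = -4w^3 - 3w^2 - 3w

Newton's divided differences:
f[-4,-2] = (26 - 220) / (-2 - (-4)) = -97
f[-2,0] = (0 - 26) / (0 - (-2)) = -13
f[0,4] = (-316 - 0) / (4 - 0) = -79
f[-4,-2,0] = (-13 - (-97)) / (0 - (-4)) = 21
f[-2,0,4] = (-79 - (-13)) / (4 - (-2)) = -11
f[-4,-2,0,4] = (-11 - 21) / (4 - (-4)) = -4
f(w) = 220 + (-97)·(w + 4) + 21·(w + 4)(w + 2) + (-4)·(w + 4)(w + 2)w
Expanding: f(w) = -4w^3 - 3w^2 - 3w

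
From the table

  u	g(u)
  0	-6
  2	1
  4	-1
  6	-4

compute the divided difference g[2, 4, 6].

-1/8

g[2,4] = (-1 - 1) / (4 - 2) = -1
g[4,6] = (-4 - (-1)) / (6 - 4) = -3/2
g[2,4,6] = (-3/2 - (-1)) / (6 - 2) = -1/8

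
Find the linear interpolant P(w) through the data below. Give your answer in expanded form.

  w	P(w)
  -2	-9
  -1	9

Build the Lagrange basis polynomials:
L_0(w) = (w + 1) / [-1] = -w - 1
L_1(w) = (w + 2) / [1] = w + 2
P(w) = (-9)·L_0 + 9·L_1
  (-9)·L_0(w) = 9w + 9
  9·L_1(w) = 9w + 18
Adding term by term: 18w + 27

P(w) = 18w + 27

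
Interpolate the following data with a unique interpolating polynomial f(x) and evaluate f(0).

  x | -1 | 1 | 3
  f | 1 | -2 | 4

-13/8

Using Newton's divided-difference form:
f[-1,1] = (-2 - 1) / (1 - (-1)) = -3/2
f[1,3] = (4 - (-2)) / (3 - 1) = 3
f[-1,1,3] = (3 - (-3/2)) / (3 - (-1)) = 9/8
f(0) = 1 + (-3/2)·(1) + (9/8)·(1)·(-1) = -13/8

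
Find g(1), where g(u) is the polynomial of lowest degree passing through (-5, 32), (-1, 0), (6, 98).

Evaluate each Lagrange basis at u = 1:
L_0(1) = (2)·(-5)/[(-4)·(-11)] = -5/22
L_1(1) = (6)·(-5)/[(4)·(-7)] = 15/14
L_2(1) = (6)·(2)/[(11)·(7)] = 12/77
Sum: 32·(-5/22) + 0 + 98·(12/77) = 8

8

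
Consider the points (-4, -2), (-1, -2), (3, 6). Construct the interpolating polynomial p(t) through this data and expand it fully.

L_0(t) = (t + 1)(t - 3) / [21] = (1/21)t^2 - (2/21)t - 1/7
L_1(t) = (t + 4)(t - 3) / [-12] = -(1/12)t^2 - (1/12)t + 1
L_2(t) = (t + 4)(t + 1) / [28] = (1/28)t^2 + (5/28)t + 1/7
p(t) = (-2)·L_0 + (-2)·L_1 + 6·L_2
  (-2)·L_0(t) = -(2/21)t^2 + (4/21)t + 2/7
  (-2)·L_1(t) = (1/6)t^2 + (1/6)t - 2
  6·L_2(t) = (3/14)t^2 + (15/14)t + 6/7
Adding term by term: (2/7)t^2 + (10/7)t - 6/7

p(t) = (2/7)t^2 + (10/7)t - 6/7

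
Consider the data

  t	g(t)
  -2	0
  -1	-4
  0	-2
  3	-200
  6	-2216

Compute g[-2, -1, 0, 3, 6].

-1

g[-2,-1] = (-4 - 0) / (-1 - (-2)) = -4
g[-1,0] = (-2 - (-4)) / (0 - (-1)) = 2
g[0,3] = (-200 - (-2)) / (3 - 0) = -66
g[3,6] = (-2216 - (-200)) / (6 - 3) = -672
g[-2,-1,0] = (2 - (-4)) / (0 - (-2)) = 3
g[-1,0,3] = (-66 - 2) / (3 - (-1)) = -17
g[0,3,6] = (-672 - (-66)) / (6 - 0) = -101
g[-2,-1,0,3] = (-17 - 3) / (3 - (-2)) = -4
g[-1,0,3,6] = (-101 - (-17)) / (6 - (-1)) = -12
g[-2,-1,0,3,6] = (-12 - (-4)) / (6 - (-2)) = -1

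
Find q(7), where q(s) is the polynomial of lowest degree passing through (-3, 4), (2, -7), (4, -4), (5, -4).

Using Newton's divided-difference form:
q[-3,2] = (-7 - 4) / (2 - (-3)) = -11/5
q[2,4] = (-4 - (-7)) / (4 - 2) = 3/2
q[4,5] = (-4 - (-4)) / (5 - 4) = 0
q[-3,2,4] = (3/2 - (-11/5)) / (4 - (-3)) = 37/70
q[2,4,5] = (0 - 3/2) / (5 - 2) = -1/2
q[-3,2,4,5] = (-1/2 - 37/70) / (5 - (-3)) = -9/70
q(7) = 4 + (-11/5)·(10) + (37/70)·(10)·(5) + (-9/70)·(10)·(5)·(3) = -76/7

-76/7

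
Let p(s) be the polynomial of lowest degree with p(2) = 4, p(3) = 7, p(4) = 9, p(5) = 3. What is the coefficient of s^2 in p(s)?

10

Build the Lagrange basis polynomials:
L_0(s) = (s - 3)(s - 4)(s - 5) / [-6] = -(1/6)s^3 + 2s^2 - (47/6)s + 10
L_1(s) = (s - 2)(s - 4)(s - 5) / [2] = (1/2)s^3 - (11/2)s^2 + 19s - 20
L_2(s) = (s - 2)(s - 3)(s - 5) / [-2] = -(1/2)s^3 + 5s^2 - (31/2)s + 15
L_3(s) = (s - 2)(s - 3)(s - 4) / [6] = (1/6)s^3 - (3/2)s^2 + (13/3)s - 4
p(s) = 4·L_0 + 7·L_1 + 9·L_2 + 3·L_3
Only the coefficient of s^2 is needed; take it from each L_i and combine:
4·(2) + 7·(-11/2) + 9·(5) + 3·(-3/2) = 10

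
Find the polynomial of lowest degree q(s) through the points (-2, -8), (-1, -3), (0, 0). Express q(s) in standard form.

Build the Lagrange basis polynomials:
L_0(s) = (s + 1)s / [2] = (1/2)s^2 + (1/2)s
L_1(s) = (s + 2)s / [-1] = -s^2 - 2s
L_2(s) = (s + 2)(s + 1) / [2] = (1/2)s^2 + (3/2)s + 1
q(s) = (-8)·L_0 + (-3)·L_1 + 0·L_2
  (-8)·L_0(s) = -4s^2 - 4s
  (-3)·L_1(s) = 3s^2 + 6s
  0·L_2(s) = 0
Adding term by term: -s^2 + 2s

q(s) = -s^2 + 2s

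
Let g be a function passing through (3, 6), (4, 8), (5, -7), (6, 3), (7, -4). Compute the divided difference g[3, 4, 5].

-17/2

g[3,4] = (8 - 6) / (4 - 3) = 2
g[4,5] = (-7 - 8) / (5 - 4) = -15
g[3,4,5] = (-15 - 2) / (5 - 3) = -17/2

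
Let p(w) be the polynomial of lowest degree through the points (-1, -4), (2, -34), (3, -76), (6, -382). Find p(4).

-144

Evaluate each Lagrange basis at w = 4:
L_0(4) = (2)·(1)·(-2)/[(-3)·(-4)·(-7)] = 1/21
L_1(4) = (5)·(1)·(-2)/[(3)·(-1)·(-4)] = -5/6
L_2(4) = (5)·(2)·(-2)/[(4)·(1)·(-3)] = 5/3
L_3(4) = (5)·(2)·(1)/[(7)·(4)·(3)] = 5/42
Sum: (-4)·(1/21) + (-34)·(-5/6) + (-76)·(5/3) + (-382)·(5/42) = -144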